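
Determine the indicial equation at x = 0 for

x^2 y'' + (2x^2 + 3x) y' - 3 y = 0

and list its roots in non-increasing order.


Divide by x^2 to reach normal form y'' + P_1(x) y' + P_2(x) y = 0 with P_1(x) = 2 + 3/x and P_2(x) = -3/x^2.
x = 0 is a singular point because the y'-coefficient 2 + 3/x has a pole at x = 0 and the y-coefficient -3/x^2 has a pole at x = 0.
It is a regular singular point because x P_1(x) = p(x) = 2x + 3 and x^2 P_2(x) = q(x) = -3 are polynomials, hence analytic at x = 0.
p(0) = 3,  q(0) = -3.
Indicial equation: r(r-1) + p(0) r + q(0) = 0, i.e. r^2 + (p(0) - 1) r + q(0) = 0, i.e. r^2 + 2 r - 3 = 0.
Discriminant: (2)^2 - 4(-3) = 16, so r = (-2 ± 4)/2.
Solving: r_1 = 1, r_2 = -3.

indicial: r^2 + 2 r - 3 = 0; roots r_1 = 1, r_2 = -3


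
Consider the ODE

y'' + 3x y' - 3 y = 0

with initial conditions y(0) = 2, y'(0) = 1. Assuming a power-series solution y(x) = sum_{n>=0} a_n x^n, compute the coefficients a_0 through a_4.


Ansatz: y(x) = sum_{n>=0} a_n x^n, so y'(x) = sum_{n>=1} n a_n x^(n-1) and y''(x) = sum_{n>=2} n(n-1) a_n x^(n-2).
Substitute into P(x) y'' + Q(x) y' + R(x) y = 0 with P(x) = 1, Q(x) = 3x, R(x) = -3, and match powers of x.
Initial conditions: a_0 = 2, a_1 = 1.
Setting the coefficient of each power of x to zero and solving order by order (substituting the coefficients already found):
  x^0: 2 a_2 - 3 a_0 = 0  ->  2 a_2 = 3 a_0 = 6  ->  a_2 = 3
  x^1: 6 a_3 = 0  ->  a_3 = 0
  x^2: 12 a_4 + 3 a_2 = 0  ->  12 a_4 = -3 a_2 = -9  ->  a_4 = -3/4
Truncated series: y(x) = 2 + x + 3 x^2 - (3/4) x^4 + O(x^5).

a_0 = 2; a_1 = 1; a_2 = 3; a_3 = 0; a_4 = -3/4


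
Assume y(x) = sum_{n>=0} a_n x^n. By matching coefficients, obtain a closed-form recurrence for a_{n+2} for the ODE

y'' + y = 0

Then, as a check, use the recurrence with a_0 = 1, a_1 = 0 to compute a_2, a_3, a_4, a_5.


Substitute y = sum_n a_n x^n into y'' + (const) y = 0.
y''(x) = sum_{n>=0} (n+2)(n+1) a_{n+2} x^n.
The ODE becomes sum_n [(n+2)(n+1) a_{n+2} + 1 a_n] x^n = 0.
Setting each coefficient to zero gives the recurrence:
  (n+2)(n+1) a_{n+2} + 1 a_n = 0,
  a_{n+2} = -1 / ((n+1)(n+2)) a_n.

Check with a_0 = 1, a_1 = 0 (apply the recurrence for n = 0, 1, 2, 3): a_0 = 1, a_1 = 0, a_2 = -1/2, a_3 = 0, a_4 = 1/24, a_5 = 0.

a_{n+2} = -1/((n+1)(n+2)) * a_n; check: a_0 = 1, a_1 = 0, a_2 = -1/2, a_3 = 0, a_4 = 1/24, a_5 = 0


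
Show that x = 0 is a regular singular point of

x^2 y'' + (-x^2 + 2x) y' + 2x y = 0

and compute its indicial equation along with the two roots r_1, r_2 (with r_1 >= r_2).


Divide by x^2 to reach normal form y'' + P_1(x) y' + P_2(x) y = 0 with P_1(x) = -1 + 2/x and P_2(x) = 2/x.
x = 0 is a singular point because the y'-coefficient -1 + 2/x has a pole at x = 0 and the y-coefficient 2/x has a pole at x = 0.
It is a regular singular point because x P_1(x) = p(x) = 2 - x and x^2 P_2(x) = q(x) = 2x are polynomials, hence analytic at x = 0.
p(0) = 2,  q(0) = 0.
Indicial equation: r(r-1) + p(0) r + q(0) = 0, i.e. r^2 + (p(0) - 1) r + q(0) = 0, i.e. r^2 + 1 r = 0.
Discriminant: (1)^2 - 4(0) = 1, so r = (-1 ± 1)/2.
Solving: r_1 = 0, r_2 = -1.

indicial: r^2 + 1 r = 0; roots r_1 = 0, r_2 = -1


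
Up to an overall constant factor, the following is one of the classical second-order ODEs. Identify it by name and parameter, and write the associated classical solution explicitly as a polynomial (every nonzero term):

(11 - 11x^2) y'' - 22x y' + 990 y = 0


All three coefficients share the factor 11; dividing through by 11 gives  (1 - x^2) y'' - 2x y' + 90 y = 0.
This matches the Legendre equation (1 - x^2) y'' - 2x y' + n(n+1) y = 0 (note the -2x y' term) with n(n+1) = 90, so n = 9; the polynomial solution is P_9(x).
With y = sum_k a_k x^k, matching x^k gives (k+2)(k+1) a_{k+2} = [k(k+1) - n(n+1)] a_k = (k - 9)(k + 10) a_k. The right side vanishes at k = 9, so the series with the parity of 9 terminates at degree 9.
Standard normalization (P_n(1) = 1): leading coefficient (2n)!/(2^n (n!)^2) = 6402373705728000/(512*131681894400) = 12155/128, so a_9 = 12155/128. Work downward with a_k = (k+1)(k+2) a_{k+2} / ((k - 9)(k + 10)):
  a_7 = (8)(9)(12155/128) / ((7 - 9)(7 + 10)) = (109395/16)/(-34) = -6435/32
  a_5 = (6)(7)(-6435/32) / ((5 - 9)(5 + 10)) = (-135135/16)/(-60) = 9009/64
  a_3 = (4)(5)(9009/64) / ((3 - 9)(3 + 10)) = (45045/16)/(-78) = -1155/32
  a_1 = (2)(3)(-1155/32) / ((1 - 9)(1 + 10)) = (-3465/16)/(-88) = 315/128
Hence P_9(x) = 12155 x^9/128 - 6435 x^7/32 + 9009 x^5/64 - 1155 x^3/32 + 315 x/128.

P_9(x); series = 12155 x^9/128 - 6435 x^7/32 + 9009 x^5/64 - 1155 x^3/32 + 315 x/128


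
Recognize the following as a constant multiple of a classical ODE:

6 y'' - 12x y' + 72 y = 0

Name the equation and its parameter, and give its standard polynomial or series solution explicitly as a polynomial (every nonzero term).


All three coefficients share the factor 6; dividing through by 6 gives  y'' - 2x y' + 12 y = 0.
This matches the Hermite equation y'' - 2x y' + 2n y = 0 with 2n = 12, so n = 6; the polynomial solution is H_6(x).
With y = sum_k a_k x^k, matching x^k gives (k+2)(k+1) a_{k+2} = 2(k - n) a_k = 2(k - 6) a_k. The right side vanishes at k = 6, so the series with the parity of 6 terminates at degree 6.
Standard normalization: leading coefficient of H_n is 2^n, so a_6 = 2^6 = 64. Work downward with a_k = (k+1)(k+2) a_{k+2} / (2(k - n)):
  a_4 = (5)(6)(64) / (2(4 - 6)) = 1920/(-4) = -480
  a_2 = (3)(4)(-480) / (2(2 - 6)) = -5760/(-8) = 720
  a_0 = (1)(2)(720) / (2(0 - 6)) = 1440/(-12) = -120
Hence H_6(x) = 64 x^6 - 480 x^4 + 720 x^2 - 120.

H_6(x); series = 64 x^6 - 480 x^4 + 720 x^2 - 120


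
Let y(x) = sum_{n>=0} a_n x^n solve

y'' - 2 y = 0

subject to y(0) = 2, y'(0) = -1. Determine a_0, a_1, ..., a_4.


Ansatz: y(x) = sum_{n>=0} a_n x^n, so y'(x) = sum_{n>=1} n a_n x^(n-1) and y''(x) = sum_{n>=2} n(n-1) a_n x^(n-2).
Substitute into P(x) y'' + Q(x) y' + R(x) y = 0 with P(x) = 1, Q(x) = 0, R(x) = -2, and match powers of x.
Initial conditions: a_0 = 2, a_1 = -1.
Setting the coefficient of each power of x to zero and solving order by order (substituting the coefficients already found):
  x^0: 2 a_2 - 2 a_0 = 0  ->  2 a_2 = 2 a_0 = 4  ->  a_2 = 2
  x^1: 6 a_3 - 2 a_1 = 0  ->  6 a_3 = 2 a_1 = -2  ->  a_3 = -1/3
  x^2: 12 a_4 - 2 a_2 = 0  ->  12 a_4 = 2 a_2 = 4  ->  a_4 = 1/3
Truncated series: y(x) = 2 - x + 2 x^2 - (1/3) x^3 + (1/3) x^4 + O(x^5).

a_0 = 2; a_1 = -1; a_2 = 2; a_3 = -1/3; a_4 = 1/3


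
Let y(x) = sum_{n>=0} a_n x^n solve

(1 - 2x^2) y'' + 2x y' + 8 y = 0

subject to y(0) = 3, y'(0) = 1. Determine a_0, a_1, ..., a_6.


Ansatz: y(x) = sum_{n>=0} a_n x^n, so y'(x) = sum_{n>=1} n a_n x^(n-1) and y''(x) = sum_{n>=2} n(n-1) a_n x^(n-2).
Substitute into P(x) y'' + Q(x) y' + R(x) y = 0 with P(x) = 1 - 2x^2, Q(x) = 2x, R(x) = 8, and match powers of x.
Initial conditions: a_0 = 3, a_1 = 1.
Setting the coefficient of each power of x to zero and solving order by order (substituting the coefficients already found):
  x^0: 2 a_2 + 8 a_0 = 0  ->  2 a_2 = -8 a_0 = -24  ->  a_2 = -12
  x^1: 6 a_3 + 10 a_1 = 0  ->  6 a_3 = -10 a_1 = -10  ->  a_3 = -5/3
  x^2: 12 a_4 + 8 a_2 = 0  ->  12 a_4 = -8 a_2 = 96  ->  a_4 = 8
  x^3: 20 a_5 + 2 a_3 = 0  ->  20 a_5 = -2 a_3 = 10/3  ->  a_5 = 1/6
  x^4: 30 a_6 - 8 a_4 = 0  ->  30 a_6 = 8 a_4 = 64  ->  a_6 = 32/15
Truncated series: y(x) = 3 + x - 12 x^2 - (5/3) x^3 + 8 x^4 + (1/6) x^5 + (32/15) x^6 + O(x^7).

a_0 = 3; a_1 = 1; a_2 = -12; a_3 = -5/3; a_4 = 8; a_5 = 1/6; a_6 = 32/15


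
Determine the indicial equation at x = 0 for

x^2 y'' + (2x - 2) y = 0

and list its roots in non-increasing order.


Divide by x^2 to reach normal form y'' + P_1(x) y' + P_2(x) y = 0 with P_1(x) = 0 and P_2(x) = 2/x - 2/x^2.
x = 0 is a singular point because the y-coefficient 2/x - 2/x^2 has a pole at x = 0.
It is a regular singular point because x P_1(x) = p(x) = 0 and x^2 P_2(x) = q(x) = 2x - 2 are polynomials, hence analytic at x = 0.
p(0) = 0,  q(0) = -2.
Indicial equation: r(r-1) + p(0) r + q(0) = 0, i.e. r^2 + (p(0) - 1) r + q(0) = 0, i.e. r^2 - 1 r - 2 = 0.
Discriminant: (-1)^2 - 4(-2) = 9, so r = (1 ± 3)/2.
Solving: r_1 = 2, r_2 = -1.

indicial: r^2 - 1 r - 2 = 0; roots r_1 = 2, r_2 = -1


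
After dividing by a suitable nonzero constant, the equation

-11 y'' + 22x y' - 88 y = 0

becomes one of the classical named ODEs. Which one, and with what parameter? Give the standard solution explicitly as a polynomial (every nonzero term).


All three coefficients share the factor -11; dividing through by -11 gives  y'' - 2x y' + 8 y = 0.
This matches the Hermite equation y'' - 2x y' + 2n y = 0 with 2n = 8, so n = 4; the polynomial solution is H_4(x).
With y = sum_k a_k x^k, matching x^k gives (k+2)(k+1) a_{k+2} = 2(k - n) a_k = 2(k - 4) a_k. The right side vanishes at k = 4, so the series with the parity of 4 terminates at degree 4.
Standard normalization: leading coefficient of H_n is 2^n, so a_4 = 2^4 = 16. Work downward with a_k = (k+1)(k+2) a_{k+2} / (2(k - n)):
  a_2 = (3)(4)(16) / (2(2 - 4)) = 192/(-4) = -48
  a_0 = (1)(2)(-48) / (2(0 - 4)) = -96/(-8) = 12
Hence H_4(x) = 16 x^4 - 48 x^2 + 12.

H_4(x); series = 16 x^4 - 48 x^2 + 12


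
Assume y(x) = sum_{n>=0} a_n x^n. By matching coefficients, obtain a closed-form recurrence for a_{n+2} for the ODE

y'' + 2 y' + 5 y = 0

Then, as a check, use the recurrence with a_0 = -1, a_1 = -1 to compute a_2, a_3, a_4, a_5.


Substitute y = sum_n a_n x^n.
y''(x) has coefficient (n+2)(n+1) a_{n+2} at x^n;
2 y'(x) has coefficient 2 (n+1) a_{n+1} at x^n;
5 y(x) has coefficient 5 a_n at x^n.
Matching x^n: (n+2)(n+1) a_{n+2} + 2 (n+1) a_{n+1} + 5 a_n = 0.
Thus a_{n+2} = [-2 (n+1) a_{n+1} - 5 a_n] / ((n+1)(n+2)).

Check with a_0 = -1, a_1 = -1 (apply the recurrence for n = 0, 1, 2, 3): a_0 = -1, a_1 = -1, a_2 = 7/2, a_3 = -3/2, a_4 = -17/24, a_5 = 79/120.

a_(n+2) = [-2 (n+1) a_(n+1) - 5 a_n] / ((n+1)(n+2)); check: a_0 = -1, a_1 = -1, a_2 = 7/2, a_3 = -3/2, a_4 = -17/24, a_5 = 79/120


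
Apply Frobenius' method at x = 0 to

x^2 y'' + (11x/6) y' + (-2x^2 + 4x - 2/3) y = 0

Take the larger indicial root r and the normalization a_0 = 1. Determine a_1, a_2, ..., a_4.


Write in Frobenius form y'' + (p(x)/x) y' + (q(x)/x^2) y = 0:
  p(x) = 11/6,  q(x) = -2x^2 + 4x - 2/3.
Indicial equation: r(r-1) + (11/6) r + (-2/3) = 0 -> roots r_1 = 1/2, r_2 = -4/3.
Take r = r_1 = 1/2. Let y(x) = x^r sum_{n>=0} a_n x^n with a_0 = 1.
Substitute y = x^r sum a_n x^n and match x^{r+n}. The recurrence is
  D(n) a_n + 4 a_{n-1} - 2 a_{n-2} = 0,  where D(n) = (r+n)(r+n-1) + (11/6)(r+n) + (-2/3).
  a_n = [-4 a_{n-1} + 2 a_{n-2}] / D(n).
Since the indicial polynomial factors as (r - r_1)(r - r_2), D(n) = (r_1 + n - r_1)(r_1 + n - r_2) = n(n + 11/6).
Evaluating step by step (a_0 = 1):
  n = 1: D(1) = 1(1 + 11/6) = 17/6; numerator = -4(1) = -4; a_1 = (-4)/(17/6) = -24/17
  n = 2: D(2) = 2(2 + 11/6) = 23/3; numerator = -4(-24/17) + 2(1) = 130/17; a_2 = (130/17)/(23/3) = 390/391
  n = 3: D(3) = 3(3 + 11/6) = 29/2; numerator = -4(390/391) + 2(-24/17) = -2664/391; a_3 = (-2664/391)/(29/2) = -5328/11339
  n = 4: D(4) = 4(4 + 11/6) = 70/3; numerator = -4(-5328/11339) + 2(390/391) = 43932/11339; a_4 = (43932/11339)/(70/3) = 9414/56695

r = 1/2; a_0 = 1; a_1 = -24/17; a_2 = 390/391; a_3 = -5328/11339; a_4 = 9414/56695


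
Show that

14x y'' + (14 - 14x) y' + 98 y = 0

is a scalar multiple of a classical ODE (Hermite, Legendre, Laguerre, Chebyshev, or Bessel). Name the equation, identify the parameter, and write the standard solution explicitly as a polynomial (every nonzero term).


All three coefficients share the factor 14; dividing through by 14 gives  x y'' + (1 - x) y' + 7 y = 0.
This matches the Laguerre equation x y'' + (1 - x) y' + n y = 0 with n = 7; the polynomial solution is L_7(x).
With y = sum_k a_k x^k, matching x^k gives (k+1)k a_{k+1} + (k+1) a_{k+1} - k a_k + n a_k = 0, i.e. (k+1)^2 a_{k+1} = (k - n) a_k = (k - 7) a_k. The right side vanishes at k = 7, so the series terminates at degree 7.
Standard normalization L_n(0) = 1 gives a_0 = 1. Work upward with a_{k+1} = (k - 7) a_k / (k+1)^2:
  a_1 = (0 - 7)(1) / 1^2 = -7/1 = -7
  a_2 = (1 - 7)(-7) / 2^2 = 42/4 = 21/2
  a_3 = (2 - 7)(21/2) / 3^2 = (-105/2)/9 = -35/6
  a_4 = (3 - 7)(-35/6) / 4^2 = (70/3)/16 = 35/24
  a_5 = (4 - 7)(35/24) / 5^2 = (-35/8)/25 = -7/40
  a_6 = (5 - 7)(-7/40) / 6^2 = (7/20)/36 = 7/720
  a_7 = (6 - 7)(7/720) / 7^2 = (-7/720)/49 = -1/5040
Hence L_7(x) = -x^7/5040 + 7 x^6/720 - 7 x^5/40 + 35 x^4/24 - 35 x^3/6 + 21 x^2/2 - 7 x + 1.

L_7(x); series = -x^7/5040 + 7 x^6/720 - 7 x^5/40 + 35 x^4/24 - 35 x^3/6 + 21 x^2/2 - 7 x + 1


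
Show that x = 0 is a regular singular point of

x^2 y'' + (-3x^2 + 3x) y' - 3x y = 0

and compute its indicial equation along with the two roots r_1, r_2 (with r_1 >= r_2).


Divide by x^2 to reach normal form y'' + P_1(x) y' + P_2(x) y = 0 with P_1(x) = -3 + 3/x and P_2(x) = -3/x.
x = 0 is a singular point because the y'-coefficient -3 + 3/x has a pole at x = 0 and the y-coefficient -3/x has a pole at x = 0.
It is a regular singular point because x P_1(x) = p(x) = 3 - 3x and x^2 P_2(x) = q(x) = -3x are polynomials, hence analytic at x = 0.
p(0) = 3,  q(0) = 0.
Indicial equation: r(r-1) + p(0) r + q(0) = 0, i.e. r^2 + (p(0) - 1) r + q(0) = 0, i.e. r^2 + 2 r = 0.
Discriminant: (2)^2 - 4(0) = 4, so r = (-2 ± 2)/2.
Solving: r_1 = 0, r_2 = -2.

indicial: r^2 + 2 r = 0; roots r_1 = 0, r_2 = -2


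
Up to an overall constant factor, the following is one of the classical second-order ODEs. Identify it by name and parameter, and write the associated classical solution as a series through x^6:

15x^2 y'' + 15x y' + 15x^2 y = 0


All three coefficients share the factor 15; dividing through by 15 gives  x^2 y'' + x y' + x^2 y = 0.
This matches the Bessel equation x^2 y'' + x y' + (x^2 - nu^2) y = 0 with nu^2 = 0, so nu = 0; the solution bounded at x = 0 is J_0(x).
Frobenius at x = 0: indicial roots ±nu; for r = nu the recurrence k(k + 2nu) c_k = -c_{k-2} gives the standard series J_nu(x) = sum_{k>=0} (-1)^k / (k! (k+nu)!) (x/2)^(2k+nu). Evaluate the first 4 terms:
  k = 0: (-1)^0 / (0! * 0! * 2^0) x^0 = 1/(1*1*1) x^0 = (1) x^0
  k = 1: (-1)^1 / (1! * 1! * 2^2) x^2 = -1/(1*1*4) x^2 = (-1/4) x^2
  k = 2: (-1)^2 / (2! * 2! * 2^4) x^4 = 1/(2*2*16) x^4 = (1/64) x^4
  k = 3: (-1)^3 / (3! * 3! * 2^6) x^6 = -1/(6*6*64) x^6 = (-1/2304) x^6
Hence J_0(x) = -x^6/2304 + x^4/64 - x^2/4 + 1 + ....

J_0(x); series = -x^6/2304 + x^4/64 - x^2/4 + 1


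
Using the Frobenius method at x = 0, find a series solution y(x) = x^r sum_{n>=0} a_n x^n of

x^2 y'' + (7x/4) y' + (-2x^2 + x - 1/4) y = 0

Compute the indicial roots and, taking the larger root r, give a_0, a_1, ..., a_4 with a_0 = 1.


Write in Frobenius form y'' + (p(x)/x) y' + (q(x)/x^2) y = 0:
  p(x) = 7/4,  q(x) = -2x^2 + x - 1/4.
Indicial equation: r(r-1) + (7/4) r + (-1/4) = 0 -> roots r_1 = 1/4, r_2 = -1.
Take r = r_1 = 1/4. Let y(x) = x^r sum_{n>=0} a_n x^n with a_0 = 1.
Substitute y = x^r sum a_n x^n and match x^{r+n}. The recurrence is
  D(n) a_n + 1 a_{n-1} - 2 a_{n-2} = 0,  where D(n) = (r+n)(r+n-1) + (7/4)(r+n) + (-1/4).
  a_n = [-1 a_{n-1} + 2 a_{n-2}] / D(n).
Since the indicial polynomial factors as (r - r_1)(r - r_2), D(n) = (r_1 + n - r_1)(r_1 + n - r_2) = n(n + 5/4).
Evaluating step by step (a_0 = 1):
  n = 1: D(1) = 1(1 + 5/4) = 9/4; numerator = -1(1) = -1; a_1 = (-1)/(9/4) = -4/9
  n = 2: D(2) = 2(2 + 5/4) = 13/2; numerator = -1(-4/9) + 2(1) = 22/9; a_2 = (22/9)/(13/2) = 44/117
  n = 3: D(3) = 3(3 + 5/4) = 51/4; numerator = -1(44/117) + 2(-4/9) = -148/117; a_3 = (-148/117)/(51/4) = -592/5967
  n = 4: D(4) = 4(4 + 5/4) = 21; numerator = -1(-592/5967) + 2(44/117) = 5080/5967; a_4 = (5080/5967)/(21) = 5080/125307

r = 1/4; a_0 = 1; a_1 = -4/9; a_2 = 44/117; a_3 = -592/5967; a_4 = 5080/125307


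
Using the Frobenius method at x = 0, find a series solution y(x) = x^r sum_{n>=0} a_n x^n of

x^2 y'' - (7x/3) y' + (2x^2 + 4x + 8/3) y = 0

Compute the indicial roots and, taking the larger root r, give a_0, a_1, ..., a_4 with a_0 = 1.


Write in Frobenius form y'' + (p(x)/x) y' + (q(x)/x^2) y = 0:
  p(x) = -7/3,  q(x) = 2x^2 + 4x + 8/3.
Indicial equation: r(r-1) + (-7/3) r + (8/3) = 0 -> roots r_1 = 2, r_2 = 4/3.
Take r = r_1 = 2. Let y(x) = x^r sum_{n>=0} a_n x^n with a_0 = 1.
Substitute y = x^r sum a_n x^n and match x^{r+n}. The recurrence is
  D(n) a_n + 4 a_{n-1} + 2 a_{n-2} = 0,  where D(n) = (r+n)(r+n-1) + (-7/3)(r+n) + (8/3).
  a_n = [-4 a_{n-1} - 2 a_{n-2}] / D(n).
Since the indicial polynomial factors as (r - r_1)(r - r_2), D(n) = (r_1 + n - r_1)(r_1 + n - r_2) = n(n + 2/3).
Evaluating step by step (a_0 = 1):
  n = 1: D(1) = 1(1 + 2/3) = 5/3; numerator = -4(1) = -4; a_1 = (-4)/(5/3) = -12/5
  n = 2: D(2) = 2(2 + 2/3) = 16/3; numerator = -4(-12/5) - 2(1) = 38/5; a_2 = (38/5)/(16/3) = 57/40
  n = 3: D(3) = 3(3 + 2/3) = 11; numerator = -4(57/40) - 2(-12/5) = -9/10; a_3 = (-9/10)/(11) = -9/110
  n = 4: D(4) = 4(4 + 2/3) = 56/3; numerator = -4(-9/110) - 2(57/40) = -111/44; a_4 = (-111/44)/(56/3) = -333/2464

r = 2; a_0 = 1; a_1 = -12/5; a_2 = 57/40; a_3 = -9/110; a_4 = -333/2464


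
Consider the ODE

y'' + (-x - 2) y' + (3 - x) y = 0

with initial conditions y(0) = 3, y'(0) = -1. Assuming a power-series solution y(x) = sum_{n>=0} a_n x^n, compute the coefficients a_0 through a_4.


Ansatz: y(x) = sum_{n>=0} a_n x^n, so y'(x) = sum_{n>=1} n a_n x^(n-1) and y''(x) = sum_{n>=2} n(n-1) a_n x^(n-2).
Substitute into P(x) y'' + Q(x) y' + R(x) y = 0 with P(x) = 1, Q(x) = -x - 2, R(x) = 3 - x, and match powers of x.
Initial conditions: a_0 = 3, a_1 = -1.
Setting the coefficient of each power of x to zero and solving order by order (substituting the coefficients already found):
  x^0: 2 a_2 - 2 a_1 + 3 a_0 = 0  ->  2 a_2 = 2 a_1 - 3 a_0 = -11  ->  a_2 = -11/2
  x^1: 6 a_3 - 4 a_2 + 2 a_1 - a_0 = 0  ->  6 a_3 = 4 a_2 - 2 a_1 + a_0 = -17  ->  a_3 = -17/6
  x^2: 12 a_4 - 6 a_3 + a_2 - a_1 = 0  ->  12 a_4 = 6 a_3 - a_2 + a_1 = -25/2  ->  a_4 = -25/24
Truncated series: y(x) = 3 - x - (11/2) x^2 - (17/6) x^3 - (25/24) x^4 + O(x^5).

a_0 = 3; a_1 = -1; a_2 = -11/2; a_3 = -17/6; a_4 = -25/24


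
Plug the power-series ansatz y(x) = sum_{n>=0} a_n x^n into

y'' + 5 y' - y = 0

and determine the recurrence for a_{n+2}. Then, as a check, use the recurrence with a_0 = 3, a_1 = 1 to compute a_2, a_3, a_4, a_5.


Substitute y = sum_n a_n x^n.
y''(x) has coefficient (n+2)(n+1) a_{n+2} at x^n;
5 y'(x) has coefficient 5 (n+1) a_{n+1} at x^n;
-y(x) has coefficient -1 a_n at x^n.
Matching x^n: (n+2)(n+1) a_{n+2} + 5 (n+1) a_{n+1} - 1 a_n = 0.
Thus a_{n+2} = [-5 (n+1) a_{n+1} + 1 a_n] / ((n+1)(n+2)).

Check with a_0 = 3, a_1 = 1 (apply the recurrence for n = 0, 1, 2, 3): a_0 = 3, a_1 = 1, a_2 = -1, a_3 = 11/6, a_4 = -19/8, a_5 = 37/15.

a_(n+2) = [-5 (n+1) a_(n+1) + 1 a_n] / ((n+1)(n+2)); check: a_0 = 3, a_1 = 1, a_2 = -1, a_3 = 11/6, a_4 = -19/8, a_5 = 37/15


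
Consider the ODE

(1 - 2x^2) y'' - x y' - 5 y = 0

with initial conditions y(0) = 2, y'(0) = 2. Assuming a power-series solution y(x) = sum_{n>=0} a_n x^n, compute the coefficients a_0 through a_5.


Ansatz: y(x) = sum_{n>=0} a_n x^n, so y'(x) = sum_{n>=1} n a_n x^(n-1) and y''(x) = sum_{n>=2} n(n-1) a_n x^(n-2).
Substitute into P(x) y'' + Q(x) y' + R(x) y = 0 with P(x) = 1 - 2x^2, Q(x) = -x, R(x) = -5, and match powers of x.
Initial conditions: a_0 = 2, a_1 = 2.
Setting the coefficient of each power of x to zero and solving order by order (substituting the coefficients already found):
  x^0: 2 a_2 - 5 a_0 = 0  ->  2 a_2 = 5 a_0 = 10  ->  a_2 = 5
  x^1: 6 a_3 - 6 a_1 = 0  ->  6 a_3 = 6 a_1 = 12  ->  a_3 = 2
  x^2: 12 a_4 - 11 a_2 = 0  ->  12 a_4 = 11 a_2 = 55  ->  a_4 = 55/12
  x^3: 20 a_5 - 20 a_3 = 0  ->  20 a_5 = 20 a_3 = 40  ->  a_5 = 2
Truncated series: y(x) = 2 + 2 x + 5 x^2 + 2 x^3 + (55/12) x^4 + 2 x^5 + O(x^6).

a_0 = 2; a_1 = 2; a_2 = 5; a_3 = 2; a_4 = 55/12; a_5 = 2


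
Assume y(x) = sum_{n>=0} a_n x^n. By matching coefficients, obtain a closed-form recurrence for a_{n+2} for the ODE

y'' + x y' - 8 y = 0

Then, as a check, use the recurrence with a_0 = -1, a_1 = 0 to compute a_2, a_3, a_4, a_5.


Substitute y = sum_n a_n x^n.
y''(x) has coefficient (n+2)(n+1) a_{n+2} at x^n;
x y'(x) has coefficient n a_n at x^n (shift);
-8 y(x) has coefficient -8 a_n at x^n.
Matching x^n: (n+2)(n+1) a_{n+2} + (n - 8) a_n = 0.
Thus a_{n+2} = (-n + 8) / ((n+1)(n+2)) * a_n.

Check with a_0 = -1, a_1 = 0 (apply the recurrence for n = 0, 1, 2, 3): a_0 = -1, a_1 = 0, a_2 = -4, a_3 = 0, a_4 = -2, a_5 = 0.

a_(n+2) = (-n + 8) / ((n+1)(n+2)) * a_n; check: a_0 = -1, a_1 = 0, a_2 = -4, a_3 = 0, a_4 = -2, a_5 = 0


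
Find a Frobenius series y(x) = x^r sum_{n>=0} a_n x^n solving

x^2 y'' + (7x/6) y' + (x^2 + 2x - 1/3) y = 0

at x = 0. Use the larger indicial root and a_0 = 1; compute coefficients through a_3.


Write in Frobenius form y'' + (p(x)/x) y' + (q(x)/x^2) y = 0:
  p(x) = 7/6,  q(x) = x^2 + 2x - 1/3.
Indicial equation: r(r-1) + (7/6) r + (-1/3) = 0 -> roots r_1 = 1/2, r_2 = -2/3.
Take r = r_1 = 1/2. Let y(x) = x^r sum_{n>=0} a_n x^n with a_0 = 1.
Substitute y = x^r sum a_n x^n and match x^{r+n}. The recurrence is
  D(n) a_n + 2 a_{n-1} + 1 a_{n-2} = 0,  where D(n) = (r+n)(r+n-1) + (7/6)(r+n) + (-1/3).
  a_n = [-2 a_{n-1} - 1 a_{n-2}] / D(n).
Since the indicial polynomial factors as (r - r_1)(r - r_2), D(n) = (r_1 + n - r_1)(r_1 + n - r_2) = n(n + 7/6).
Evaluating step by step (a_0 = 1):
  n = 1: D(1) = 1(1 + 7/6) = 13/6; numerator = -2(1) = -2; a_1 = (-2)/(13/6) = -12/13
  n = 2: D(2) = 2(2 + 7/6) = 19/3; numerator = -2(-12/13) - 1(1) = 11/13; a_2 = (11/13)/(19/3) = 33/247
  n = 3: D(3) = 3(3 + 7/6) = 25/2; numerator = -2(33/247) - 1(-12/13) = 162/247; a_3 = (162/247)/(25/2) = 324/6175

r = 1/2; a_0 = 1; a_1 = -12/13; a_2 = 33/247; a_3 = 324/6175


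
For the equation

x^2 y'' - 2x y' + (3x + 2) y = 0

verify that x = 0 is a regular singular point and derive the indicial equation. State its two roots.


Divide by x^2 to reach normal form y'' + P_1(x) y' + P_2(x) y = 0 with P_1(x) = -2/x and P_2(x) = 3/x + 2/x^2.
x = 0 is a singular point because the y'-coefficient -2/x has a pole at x = 0 and the y-coefficient 3/x + 2/x^2 has a pole at x = 0.
It is a regular singular point because x P_1(x) = p(x) = -2 and x^2 P_2(x) = q(x) = 3x + 2 are polynomials, hence analytic at x = 0.
p(0) = -2,  q(0) = 2.
Indicial equation: r(r-1) + p(0) r + q(0) = 0, i.e. r^2 + (p(0) - 1) r + q(0) = 0, i.e. r^2 - 3 r + 2 = 0.
Discriminant: (-3)^2 - 4(2) = 1, so r = (3 ± 1)/2.
Solving: r_1 = 2, r_2 = 1.

indicial: r^2 - 3 r + 2 = 0; roots r_1 = 2, r_2 = 1


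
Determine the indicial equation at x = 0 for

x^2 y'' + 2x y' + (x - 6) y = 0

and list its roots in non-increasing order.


Divide by x^2 to reach normal form y'' + P_1(x) y' + P_2(x) y = 0 with P_1(x) = 2/x and P_2(x) = 1/x - 6/x^2.
x = 0 is a singular point because the y'-coefficient 2/x has a pole at x = 0 and the y-coefficient 1/x - 6/x^2 has a pole at x = 0.
It is a regular singular point because x P_1(x) = p(x) = 2 and x^2 P_2(x) = q(x) = x - 6 are polynomials, hence analytic at x = 0.
p(0) = 2,  q(0) = -6.
Indicial equation: r(r-1) + p(0) r + q(0) = 0, i.e. r^2 + (p(0) - 1) r + q(0) = 0, i.e. r^2 + 1 r - 6 = 0.
Discriminant: (1)^2 - 4(-6) = 25, so r = (-1 ± 5)/2.
Solving: r_1 = 2, r_2 = -3.

indicial: r^2 + 1 r - 6 = 0; roots r_1 = 2, r_2 = -3


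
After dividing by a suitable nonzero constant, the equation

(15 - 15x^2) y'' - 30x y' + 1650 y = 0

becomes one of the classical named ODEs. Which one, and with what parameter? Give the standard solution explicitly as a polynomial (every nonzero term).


All three coefficients share the factor 15; dividing through by 15 gives  (1 - x^2) y'' - 2x y' + 110 y = 0.
This matches the Legendre equation (1 - x^2) y'' - 2x y' + n(n+1) y = 0 (note the -2x y' term) with n(n+1) = 110, so n = 10; the polynomial solution is P_10(x).
With y = sum_k a_k x^k, matching x^k gives (k+2)(k+1) a_{k+2} = [k(k+1) - n(n+1)] a_k = (k - 10)(k + 11) a_k. The right side vanishes at k = 10, so the series with the parity of 10 terminates at degree 10.
Standard normalization (P_n(1) = 1): leading coefficient (2n)!/(2^n (n!)^2) = 2432902008176640000/(1024*13168189440000) = 46189/256, so a_10 = 46189/256. Work downward with a_k = (k+1)(k+2) a_{k+2} / ((k - 10)(k + 11)):
  a_8 = (9)(10)(46189/256) / ((8 - 10)(8 + 11)) = (2078505/128)/(-38) = -109395/256
  a_6 = (7)(8)(-109395/256) / ((6 - 10)(6 + 11)) = (-765765/32)/(-68) = 45045/128
  a_4 = (5)(6)(45045/128) / ((4 - 10)(4 + 11)) = (675675/64)/(-90) = -15015/128
  a_2 = (3)(4)(-15015/128) / ((2 - 10)(2 + 11)) = (-45045/32)/(-104) = 3465/256
  a_0 = (1)(2)(3465/256) / ((0 - 10)(0 + 11)) = (3465/128)/(-110) = -63/256
Hence P_10(x) = 46189 x^10/256 - 109395 x^8/256 + 45045 x^6/128 - 15015 x^4/128 + 3465 x^2/256 - 63/256.

P_10(x); series = 46189 x^10/256 - 109395 x^8/256 + 45045 x^6/128 - 15015 x^4/128 + 3465 x^2/256 - 63/256


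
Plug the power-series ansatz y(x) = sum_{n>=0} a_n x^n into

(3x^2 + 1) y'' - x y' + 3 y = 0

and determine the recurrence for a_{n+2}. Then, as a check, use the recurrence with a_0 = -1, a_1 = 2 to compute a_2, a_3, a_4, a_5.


Substitute y = sum_n a_n x^n.
(1 + 3 x^2) y'' contributes (n+2)(n+1) a_{n+2} + 3 n(n-1) a_n at x^n.
-x y'(x) contributes -n a_n at x^n.
3 y(x) contributes 3 a_n at x^n.
Matching x^n: (n+2)(n+1) a_{n+2} + (3 n(n-1) - n + 3) a_n = 0.
Thus a_{n+2} = (-3 n(n-1) + n - 3) / ((n+1)(n+2)) * a_n.

Check with a_0 = -1, a_1 = 2 (apply the recurrence for n = 0, 1, 2, 3): a_0 = -1, a_1 = 2, a_2 = 3/2, a_3 = -2/3, a_4 = -7/8, a_5 = 3/5.

a_(n+2) = (-3 n(n-1) + n - 3) / ((n+1)(n+2)) * a_n; check: a_0 = -1, a_1 = 2, a_2 = 3/2, a_3 = -2/3, a_4 = -7/8, a_5 = 3/5


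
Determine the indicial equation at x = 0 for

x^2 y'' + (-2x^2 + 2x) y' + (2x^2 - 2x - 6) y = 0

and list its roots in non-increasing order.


Divide by x^2 to reach normal form y'' + P_1(x) y' + P_2(x) y = 0 with P_1(x) = -2 + 2/x and P_2(x) = 2 - 2/x - 6/x^2.
x = 0 is a singular point because the y'-coefficient -2 + 2/x has a pole at x = 0 and the y-coefficient 2 - 2/x - 6/x^2 has a pole at x = 0.
It is a regular singular point because x P_1(x) = p(x) = 2 - 2x and x^2 P_2(x) = q(x) = 2x^2 - 2x - 6 are polynomials, hence analytic at x = 0.
p(0) = 2,  q(0) = -6.
Indicial equation: r(r-1) + p(0) r + q(0) = 0, i.e. r^2 + (p(0) - 1) r + q(0) = 0, i.e. r^2 + 1 r - 6 = 0.
Discriminant: (1)^2 - 4(-6) = 25, so r = (-1 ± 5)/2.
Solving: r_1 = 2, r_2 = -3.

indicial: r^2 + 1 r - 6 = 0; roots r_1 = 2, r_2 = -3


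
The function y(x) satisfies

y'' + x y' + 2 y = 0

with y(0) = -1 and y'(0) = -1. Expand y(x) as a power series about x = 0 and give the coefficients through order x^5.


Ansatz: y(x) = sum_{n>=0} a_n x^n, so y'(x) = sum_{n>=1} n a_n x^(n-1) and y''(x) = sum_{n>=2} n(n-1) a_n x^(n-2).
Substitute into P(x) y'' + Q(x) y' + R(x) y = 0 with P(x) = 1, Q(x) = x, R(x) = 2, and match powers of x.
Initial conditions: a_0 = -1, a_1 = -1.
Setting the coefficient of each power of x to zero and solving order by order (substituting the coefficients already found):
  x^0: 2 a_2 + 2 a_0 = 0  ->  2 a_2 = -2 a_0 = 2  ->  a_2 = 1
  x^1: 6 a_3 + 3 a_1 = 0  ->  6 a_3 = -3 a_1 = 3  ->  a_3 = 1/2
  x^2: 12 a_4 + 4 a_2 = 0  ->  12 a_4 = -4 a_2 = -4  ->  a_4 = -1/3
  x^3: 20 a_5 + 5 a_3 = 0  ->  20 a_5 = -5 a_3 = -5/2  ->  a_5 = -1/8
Truncated series: y(x) = -1 - x + x^2 + (1/2) x^3 - (1/3) x^4 - (1/8) x^5 + O(x^6).

a_0 = -1; a_1 = -1; a_2 = 1; a_3 = 1/2; a_4 = -1/3; a_5 = -1/8


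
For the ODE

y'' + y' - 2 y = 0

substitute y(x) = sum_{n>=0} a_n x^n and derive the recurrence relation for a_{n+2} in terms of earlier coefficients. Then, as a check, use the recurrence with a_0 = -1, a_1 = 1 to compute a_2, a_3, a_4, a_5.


Substitute y = sum_n a_n x^n.
y''(x) has coefficient (n+2)(n+1) a_{n+2} at x^n;
y'(x) has coefficient (n+1) a_{n+1} at x^n;
-2 y(x) has coefficient -2 a_n at x^n.
Matching x^n: (n+2)(n+1) a_{n+2} + (n+1) a_{n+1} - 2 a_n = 0.
Thus a_{n+2} = [-(n+1) a_{n+1} + 2 a_n] / ((n+1)(n+2)).

Check with a_0 = -1, a_1 = 1 (apply the recurrence for n = 0, 1, 2, 3): a_0 = -1, a_1 = 1, a_2 = -3/2, a_3 = 5/6, a_4 = -11/24, a_5 = 7/40.

a_(n+2) = [-(n+1) a_(n+1) + 2 a_n] / ((n+1)(n+2)); check: a_0 = -1, a_1 = 1, a_2 = -3/2, a_3 = 5/6, a_4 = -11/24, a_5 = 7/40


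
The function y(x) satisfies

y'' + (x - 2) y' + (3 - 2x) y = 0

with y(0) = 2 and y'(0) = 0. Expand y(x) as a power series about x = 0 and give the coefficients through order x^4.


Ansatz: y(x) = sum_{n>=0} a_n x^n, so y'(x) = sum_{n>=1} n a_n x^(n-1) and y''(x) = sum_{n>=2} n(n-1) a_n x^(n-2).
Substitute into P(x) y'' + Q(x) y' + R(x) y = 0 with P(x) = 1, Q(x) = x - 2, R(x) = 3 - 2x, and match powers of x.
Initial conditions: a_0 = 2, a_1 = 0.
Setting the coefficient of each power of x to zero and solving order by order (substituting the coefficients already found):
  x^0: 2 a_2 - 2 a_1 + 3 a_0 = 0  ->  2 a_2 = 2 a_1 - 3 a_0 = -6  ->  a_2 = -3
  x^1: 6 a_3 - 4 a_2 + 4 a_1 - 2 a_0 = 0  ->  6 a_3 = 4 a_2 - 4 a_1 + 2 a_0 = -8  ->  a_3 = -4/3
  x^2: 12 a_4 - 6 a_3 + 5 a_2 - 2 a_1 = 0  ->  12 a_4 = 6 a_3 - 5 a_2 + 2 a_1 = 7  ->  a_4 = 7/12
Truncated series: y(x) = 2 - 3 x^2 - (4/3) x^3 + (7/12) x^4 + O(x^5).

a_0 = 2; a_1 = 0; a_2 = -3; a_3 = -4/3; a_4 = 7/12


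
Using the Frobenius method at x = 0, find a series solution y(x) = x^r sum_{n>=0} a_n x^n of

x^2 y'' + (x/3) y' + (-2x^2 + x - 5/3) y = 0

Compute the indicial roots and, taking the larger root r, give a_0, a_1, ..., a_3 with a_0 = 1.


Write in Frobenius form y'' + (p(x)/x) y' + (q(x)/x^2) y = 0:
  p(x) = 1/3,  q(x) = -2x^2 + x - 5/3.
Indicial equation: r(r-1) + (1/3) r + (-5/3) = 0 -> roots r_1 = 5/3, r_2 = -1.
Take r = r_1 = 5/3. Let y(x) = x^r sum_{n>=0} a_n x^n with a_0 = 1.
Substitute y = x^r sum a_n x^n and match x^{r+n}. The recurrence is
  D(n) a_n + 1 a_{n-1} - 2 a_{n-2} = 0,  where D(n) = (r+n)(r+n-1) + (1/3)(r+n) + (-5/3).
  a_n = [-1 a_{n-1} + 2 a_{n-2}] / D(n).
Since the indicial polynomial factors as (r - r_1)(r - r_2), D(n) = (r_1 + n - r_1)(r_1 + n - r_2) = n(n + 8/3).
Evaluating step by step (a_0 = 1):
  n = 1: D(1) = 1(1 + 8/3) = 11/3; numerator = -1(1) = -1; a_1 = (-1)/(11/3) = -3/11
  n = 2: D(2) = 2(2 + 8/3) = 28/3; numerator = -1(-3/11) + 2(1) = 25/11; a_2 = (25/11)/(28/3) = 75/308
  n = 3: D(3) = 3(3 + 8/3) = 17; numerator = -1(75/308) + 2(-3/11) = -243/308; a_3 = (-243/308)/(17) = -243/5236

r = 5/3; a_0 = 1; a_1 = -3/11; a_2 = 75/308; a_3 = -243/5236


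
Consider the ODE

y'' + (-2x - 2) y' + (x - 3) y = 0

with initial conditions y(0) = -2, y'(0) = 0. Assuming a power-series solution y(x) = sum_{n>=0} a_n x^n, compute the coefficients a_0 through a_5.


Ansatz: y(x) = sum_{n>=0} a_n x^n, so y'(x) = sum_{n>=1} n a_n x^(n-1) and y''(x) = sum_{n>=2} n(n-1) a_n x^(n-2).
Substitute into P(x) y'' + Q(x) y' + R(x) y = 0 with P(x) = 1, Q(x) = -2x - 2, R(x) = x - 3, and match powers of x.
Initial conditions: a_0 = -2, a_1 = 0.
Setting the coefficient of each power of x to zero and solving order by order (substituting the coefficients already found):
  x^0: 2 a_2 - 2 a_1 - 3 a_0 = 0  ->  2 a_2 = 2 a_1 + 3 a_0 = -6  ->  a_2 = -3
  x^1: 6 a_3 - 4 a_2 - 5 a_1 + a_0 = 0  ->  6 a_3 = 4 a_2 + 5 a_1 - a_0 = -10  ->  a_3 = -5/3
  x^2: 12 a_4 - 6 a_3 - 7 a_2 + a_1 = 0  ->  12 a_4 = 6 a_3 + 7 a_2 - a_1 = -31  ->  a_4 = -31/12
  x^3: 20 a_5 - 8 a_4 - 9 a_3 + a_2 = 0  ->  20 a_5 = 8 a_4 + 9 a_3 - a_2 = -98/3  ->  a_5 = -49/30
Truncated series: y(x) = -2 - 3 x^2 - (5/3) x^3 - (31/12) x^4 - (49/30) x^5 + O(x^6).

a_0 = -2; a_1 = 0; a_2 = -3; a_3 = -5/3; a_4 = -31/12; a_5 = -49/30


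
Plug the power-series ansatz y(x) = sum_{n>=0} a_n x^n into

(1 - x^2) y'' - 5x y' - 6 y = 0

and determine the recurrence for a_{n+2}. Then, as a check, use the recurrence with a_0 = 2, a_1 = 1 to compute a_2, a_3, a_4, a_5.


Substitute y = sum_n a_n x^n.
(1 - 1 x^2) y'' contributes (n+2)(n+1) a_{n+2} - n(n-1) a_n at x^n.
-5 x y'(x) contributes -5 n a_n at x^n.
-6 y(x) contributes -6 a_n at x^n.
Matching x^n: (n+2)(n+1) a_{n+2} + (-n(n-1) - 5 n - 6) a_n = 0.
Thus a_{n+2} = (n(n-1) + 5 n + 6) / ((n+1)(n+2)) * a_n.

Check with a_0 = 2, a_1 = 1 (apply the recurrence for n = 0, 1, 2, 3): a_0 = 2, a_1 = 1, a_2 = 6, a_3 = 11/6, a_4 = 9, a_5 = 99/40.

a_(n+2) = (n(n-1) + 5 n + 6) / ((n+1)(n+2)) * a_n; check: a_0 = 2, a_1 = 1, a_2 = 6, a_3 = 11/6, a_4 = 9, a_5 = 99/40


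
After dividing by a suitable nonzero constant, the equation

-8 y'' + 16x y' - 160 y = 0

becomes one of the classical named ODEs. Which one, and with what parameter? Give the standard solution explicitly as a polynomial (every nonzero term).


All three coefficients share the factor -8; dividing through by -8 gives  y'' - 2x y' + 20 y = 0.
This matches the Hermite equation y'' - 2x y' + 2n y = 0 with 2n = 20, so n = 10; the polynomial solution is H_10(x).
With y = sum_k a_k x^k, matching x^k gives (k+2)(k+1) a_{k+2} = 2(k - n) a_k = 2(k - 10) a_k. The right side vanishes at k = 10, so the series with the parity of 10 terminates at degree 10.
Standard normalization: leading coefficient of H_n is 2^n, so a_10 = 2^10 = 1024. Work downward with a_k = (k+1)(k+2) a_{k+2} / (2(k - n)):
  a_8 = (9)(10)(1024) / (2(8 - 10)) = 92160/(-4) = -23040
  a_6 = (7)(8)(-23040) / (2(6 - 10)) = -1290240/(-8) = 161280
  a_4 = (5)(6)(161280) / (2(4 - 10)) = 4838400/(-12) = -403200
  a_2 = (3)(4)(-403200) / (2(2 - 10)) = -4838400/(-16) = 302400
  a_0 = (1)(2)(302400) / (2(0 - 10)) = 604800/(-20) = -30240
Hence H_10(x) = 1024 x^10 - 23040 x^8 + 161280 x^6 - 403200 x^4 + 302400 x^2 - 30240.

H_10(x); series = 1024 x^10 - 23040 x^8 + 161280 x^6 - 403200 x^4 + 302400 x^2 - 30240


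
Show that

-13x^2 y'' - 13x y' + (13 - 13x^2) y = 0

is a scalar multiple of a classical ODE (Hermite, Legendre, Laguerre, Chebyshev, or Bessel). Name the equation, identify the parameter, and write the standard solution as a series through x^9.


All three coefficients share the factor -13; dividing through by -13 gives  x^2 y'' + x y' + (x^2 - 1) y = 0.
This matches the Bessel equation x^2 y'' + x y' + (x^2 - nu^2) y = 0 with nu^2 = 1, so nu = 1; the solution bounded at x = 0 is J_1(x).
Frobenius at x = 0: indicial roots ±nu; for r = nu the recurrence k(k + 2nu) c_k = -c_{k-2} gives the standard series J_nu(x) = sum_{k>=0} (-1)^k / (k! (k+nu)!) (x/2)^(2k+nu). Evaluate the first 5 terms:
  k = 0: (-1)^0 / (0! * 1! * 2^1) x^1 = 1/(1*1*2) x^1 = (1/2) x^1
  k = 1: (-1)^1 / (1! * 2! * 2^3) x^3 = -1/(1*2*8) x^3 = (-1/16) x^3
  k = 2: (-1)^2 / (2! * 3! * 2^5) x^5 = 1/(2*6*32) x^5 = (1/384) x^5
  k = 3: (-1)^3 / (3! * 4! * 2^7) x^7 = -1/(6*24*128) x^7 = (-1/18432) x^7
  k = 4: (-1)^4 / (4! * 5! * 2^9) x^9 = 1/(24*120*512) x^9 = (1/1474560) x^9
Hence J_1(x) = x^9/1474560 - x^7/18432 + x^5/384 - x^3/16 + x/2 + ....

J_1(x); series = x^9/1474560 - x^7/18432 + x^5/384 - x^3/16 + x/2


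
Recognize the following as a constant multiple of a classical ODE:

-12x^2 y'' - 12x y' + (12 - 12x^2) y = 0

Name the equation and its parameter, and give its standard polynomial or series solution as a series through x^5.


All three coefficients share the factor -12; dividing through by -12 gives  x^2 y'' + x y' + (x^2 - 1) y = 0.
This matches the Bessel equation x^2 y'' + x y' + (x^2 - nu^2) y = 0 with nu^2 = 1, so nu = 1; the solution bounded at x = 0 is J_1(x).
Frobenius at x = 0: indicial roots ±nu; for r = nu the recurrence k(k + 2nu) c_k = -c_{k-2} gives the standard series J_nu(x) = sum_{k>=0} (-1)^k / (k! (k+nu)!) (x/2)^(2k+nu). Evaluate the first 3 terms:
  k = 0: (-1)^0 / (0! * 1! * 2^1) x^1 = 1/(1*1*2) x^1 = (1/2) x^1
  k = 1: (-1)^1 / (1! * 2! * 2^3) x^3 = -1/(1*2*8) x^3 = (-1/16) x^3
  k = 2: (-1)^2 / (2! * 3! * 2^5) x^5 = 1/(2*6*32) x^5 = (1/384) x^5
Hence J_1(x) = x^5/384 - x^3/16 + x/2 + ....

J_1(x); series = x^5/384 - x^3/16 + x/2


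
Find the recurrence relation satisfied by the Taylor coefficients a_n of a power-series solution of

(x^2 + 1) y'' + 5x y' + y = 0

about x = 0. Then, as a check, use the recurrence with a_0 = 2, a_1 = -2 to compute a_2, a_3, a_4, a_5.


Substitute y = sum_n a_n x^n.
(1 + 1 x^2) y'' contributes (n+2)(n+1) a_{n+2} + n(n-1) a_n at x^n.
5 x y'(x) contributes 5 n a_n at x^n.
y(x) contributes 1 a_n at x^n.
Matching x^n: (n+2)(n+1) a_{n+2} + (n(n-1) + 5 n + 1) a_n = 0.
Thus a_{n+2} = (-n(n-1) - 5 n - 1) / ((n+1)(n+2)) * a_n.

Check with a_0 = 2, a_1 = -2 (apply the recurrence for n = 0, 1, 2, 3): a_0 = 2, a_1 = -2, a_2 = -1, a_3 = 2, a_4 = 13/12, a_5 = -11/5.

a_(n+2) = (-n(n-1) - 5 n - 1) / ((n+1)(n+2)) * a_n; check: a_0 = 2, a_1 = -2, a_2 = -1, a_3 = 2, a_4 = 13/12, a_5 = -11/5


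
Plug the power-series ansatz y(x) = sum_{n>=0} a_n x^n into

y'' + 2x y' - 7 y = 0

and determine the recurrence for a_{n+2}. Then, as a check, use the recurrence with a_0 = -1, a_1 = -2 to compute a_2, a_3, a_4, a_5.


Substitute y = sum_n a_n x^n.
y''(x) has coefficient (n+2)(n+1) a_{n+2} at x^n;
2 x y'(x) has coefficient 2 n a_n at x^n (shift);
-7 y(x) has coefficient -7 a_n at x^n.
Matching x^n: (n+2)(n+1) a_{n+2} + (2n - 7) a_n = 0.
Thus a_{n+2} = (-2n + 7) / ((n+1)(n+2)) * a_n.

Check with a_0 = -1, a_1 = -2 (apply the recurrence for n = 0, 1, 2, 3): a_0 = -1, a_1 = -2, a_2 = -7/2, a_3 = -5/3, a_4 = -7/8, a_5 = -1/12.

a_(n+2) = (-2n + 7) / ((n+1)(n+2)) * a_n; check: a_0 = -1, a_1 = -2, a_2 = -7/2, a_3 = -5/3, a_4 = -7/8, a_5 = -1/12


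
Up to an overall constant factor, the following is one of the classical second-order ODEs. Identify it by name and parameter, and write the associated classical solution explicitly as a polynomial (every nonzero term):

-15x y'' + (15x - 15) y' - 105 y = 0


All three coefficients share the factor -15; dividing through by -15 gives  x y'' + (1 - x) y' + 7 y = 0.
This matches the Laguerre equation x y'' + (1 - x) y' + n y = 0 with n = 7; the polynomial solution is L_7(x).
With y = sum_k a_k x^k, matching x^k gives (k+1)k a_{k+1} + (k+1) a_{k+1} - k a_k + n a_k = 0, i.e. (k+1)^2 a_{k+1} = (k - n) a_k = (k - 7) a_k. The right side vanishes at k = 7, so the series terminates at degree 7.
Standard normalization L_n(0) = 1 gives a_0 = 1. Work upward with a_{k+1} = (k - 7) a_k / (k+1)^2:
  a_1 = (0 - 7)(1) / 1^2 = -7/1 = -7
  a_2 = (1 - 7)(-7) / 2^2 = 42/4 = 21/2
  a_3 = (2 - 7)(21/2) / 3^2 = (-105/2)/9 = -35/6
  a_4 = (3 - 7)(-35/6) / 4^2 = (70/3)/16 = 35/24
  a_5 = (4 - 7)(35/24) / 5^2 = (-35/8)/25 = -7/40
  a_6 = (5 - 7)(-7/40) / 6^2 = (7/20)/36 = 7/720
  a_7 = (6 - 7)(7/720) / 7^2 = (-7/720)/49 = -1/5040
Hence L_7(x) = -x^7/5040 + 7 x^6/720 - 7 x^5/40 + 35 x^4/24 - 35 x^3/6 + 21 x^2/2 - 7 x + 1.

L_7(x); series = -x^7/5040 + 7 x^6/720 - 7 x^5/40 + 35 x^4/24 - 35 x^3/6 + 21 x^2/2 - 7 x + 1


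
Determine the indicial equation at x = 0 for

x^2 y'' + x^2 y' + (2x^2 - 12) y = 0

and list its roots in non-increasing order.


Divide by x^2 to reach normal form y'' + P_1(x) y' + P_2(x) y = 0 with P_1(x) = 1 and P_2(x) = 2 - 12/x^2.
x = 0 is a singular point because the y-coefficient 2 - 12/x^2 has a pole at x = 0.
It is a regular singular point because x P_1(x) = p(x) = x and x^2 P_2(x) = q(x) = 2x^2 - 12 are polynomials, hence analytic at x = 0.
p(0) = 0,  q(0) = -12.
Indicial equation: r(r-1) + p(0) r + q(0) = 0, i.e. r^2 + (p(0) - 1) r + q(0) = 0, i.e. r^2 - 1 r - 12 = 0.
Discriminant: (-1)^2 - 4(-12) = 49, so r = (1 ± 7)/2.
Solving: r_1 = 4, r_2 = -3.

indicial: r^2 - 1 r - 12 = 0; roots r_1 = 4, r_2 = -3


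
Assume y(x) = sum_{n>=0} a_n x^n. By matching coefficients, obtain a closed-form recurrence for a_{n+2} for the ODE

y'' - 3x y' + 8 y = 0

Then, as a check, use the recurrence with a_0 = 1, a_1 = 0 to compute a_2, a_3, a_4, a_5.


Substitute y = sum_n a_n x^n.
y''(x) has coefficient (n+2)(n+1) a_{n+2} at x^n;
-3 x y'(x) has coefficient -3 n a_n at x^n (shift);
8 y(x) has coefficient 8 a_n at x^n.
Matching x^n: (n+2)(n+1) a_{n+2} + (-3n + 8) a_n = 0.
Thus a_{n+2} = (3n - 8) / ((n+1)(n+2)) * a_n.

Check with a_0 = 1, a_1 = 0 (apply the recurrence for n = 0, 1, 2, 3): a_0 = 1, a_1 = 0, a_2 = -4, a_3 = 0, a_4 = 2/3, a_5 = 0.

a_(n+2) = (3n - 8) / ((n+1)(n+2)) * a_n; check: a_0 = 1, a_1 = 0, a_2 = -4, a_3 = 0, a_4 = 2/3, a_5 = 0


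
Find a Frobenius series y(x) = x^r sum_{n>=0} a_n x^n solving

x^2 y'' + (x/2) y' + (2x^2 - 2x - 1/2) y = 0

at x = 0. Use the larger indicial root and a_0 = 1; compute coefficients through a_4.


Write in Frobenius form y'' + (p(x)/x) y' + (q(x)/x^2) y = 0:
  p(x) = 1/2,  q(x) = 2x^2 - 2x - 1/2.
Indicial equation: r(r-1) + (1/2) r + (-1/2) = 0 -> roots r_1 = 1, r_2 = -1/2.
Take r = r_1 = 1. Let y(x) = x^r sum_{n>=0} a_n x^n with a_0 = 1.
Substitute y = x^r sum a_n x^n and match x^{r+n}. The recurrence is
  D(n) a_n - 2 a_{n-1} + 2 a_{n-2} = 0,  where D(n) = (r+n)(r+n-1) + (1/2)(r+n) + (-1/2).
  a_n = [2 a_{n-1} - 2 a_{n-2}] / D(n).
Since the indicial polynomial factors as (r - r_1)(r - r_2), D(n) = (r_1 + n - r_1)(r_1 + n - r_2) = n(n + 3/2).
Evaluating step by step (a_0 = 1):
  n = 1: D(1) = 1(1 + 3/2) = 5/2; numerator = 2(1) = 2; a_1 = (2)/(5/2) = 4/5
  n = 2: D(2) = 2(2 + 3/2) = 7; numerator = 2(4/5) - 2(1) = -2/5; a_2 = (-2/5)/(7) = -2/35
  n = 3: D(3) = 3(3 + 3/2) = 27/2; numerator = 2(-2/35) - 2(4/5) = -12/7; a_3 = (-12/7)/(27/2) = -8/63
  n = 4: D(4) = 4(4 + 3/2) = 22; numerator = 2(-8/63) - 2(-2/35) = -44/315; a_4 = (-44/315)/(22) = -2/315

r = 1; a_0 = 1; a_1 = 4/5; a_2 = -2/35; a_3 = -8/63; a_4 = -2/315
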